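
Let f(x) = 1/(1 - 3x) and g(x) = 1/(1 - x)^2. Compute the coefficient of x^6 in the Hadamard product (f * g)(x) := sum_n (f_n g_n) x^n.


f has coefficients f_k = 3^k. For g = 1/(1 - x)^2 the coefficient is g_k = C(k + 1, 1) = k + 1. The Hadamard coefficient is (f * g)_k = 3^k * (k + 1).
For k = 6: 3^6 * 7 = 729 * 7 = 5103.

5103


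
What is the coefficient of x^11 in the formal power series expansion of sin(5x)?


The Maclaurin series is sin(t) = sum_{k>=0} (-1)^k t^(2k+1) / (2k+1)!, so substituting t = 5x, only odd powers of x are nonzero, with coefficient of x^(2k+1) equal to (-1)^k 5^(2k+1) / (2k+1)!.
Write 11 = 2*5 + 1, giving the coefficient (-1)^5 * 5^11 / 11! = -48828125/39916800 = -1953125/1596672.

-1953125/1596672


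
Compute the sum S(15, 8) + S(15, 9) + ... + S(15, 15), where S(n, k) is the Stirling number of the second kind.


By definition, S(n, k) counts partitions of an n-set into exactly k nonempty blocks.
Computing row n = 15 for k = 8..15:
S(15, k): 216627840, 67128490, 12662650, 1479478, 106470, 4550, 105, 1
Sum = 298009584.

298009584


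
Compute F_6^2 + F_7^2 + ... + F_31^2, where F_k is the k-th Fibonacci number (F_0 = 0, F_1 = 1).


There is a standard identity sum_{k=0}^{N} F_k^2 = F_N * F_{N+1} (proved inductively from the telescoping relation F_k^2 = F_k F_{k+1} - F_{k-1} F_k). Then
sum_{k=6}^{31} F_k^2 = F_31 F_32 - F_5 F_6.
Computing: F_31 = 1346269, F_32 = 2178309, F_5 = 5, F_6 = 8.
Sum = 1346269 * 2178309 - 5 * 8 = 2932589879081.

2932589879081


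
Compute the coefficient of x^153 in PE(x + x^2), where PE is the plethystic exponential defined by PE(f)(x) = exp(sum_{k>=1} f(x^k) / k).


With f(x) = x + x^2, the exponent is sum_{k>=1} (x^k + x^(2k)) / k = -ln(1 - x) - ln(1 - x^2). Exponentiating:
PE(x + x^2) = 1 / ((1 - x)(1 - x^2)).
This is the generating function for partitions of n into parts of size 1 or 2. The number of 2's can be any j in 0..76, and the rest are 1's, so
[x^153] = floor(153/2) + 1 = 77.

77


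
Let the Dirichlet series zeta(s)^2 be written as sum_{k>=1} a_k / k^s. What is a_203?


The Dirichlet convolution of the constant function 1 with itself gives (1 * 1)(k) = sum_{d | k} 1 = d(k), the number of positive divisors of k.
Since zeta(s) = sum_{k>=1} 1/k^s, we have zeta(s)^2 = sum_{k>=1} d(k)/k^s, so a_k = d(k).
For k = 203: the divisors are 1, 7, 29, 203.
Count = 4.

4


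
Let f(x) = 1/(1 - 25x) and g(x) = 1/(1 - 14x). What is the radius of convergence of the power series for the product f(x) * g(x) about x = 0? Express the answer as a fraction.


The radius of 1/(1 - 25x) is 1/25 (nearest singularity at x = 1/25), and the radius of 1/(1 - 14x) is 1/14.
The product f(x)*g(x) = 1/((1 - 25x)(1 - 14x)) has singularities at both 1/25 and 1/14, so its radius of convergence is the distance to the nearest one:
min(1/25, 1/14) = 1/25.

1/25


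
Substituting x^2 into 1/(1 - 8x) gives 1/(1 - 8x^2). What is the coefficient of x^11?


Since 1/(1 - 8x^2) only has even powers of x,
the coefficient of x^11 (odd) is 0.

0


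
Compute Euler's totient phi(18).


phi(n) counts integers in [1, n] coprime to n. Using the multiplicative formula phi(n) = n * prod_{p | n} (1 - 1/p):
18 = 2 * 3^2, so
phi(18) = 18 * (1 - 1/2) * (1 - 1/3) = 6.

6


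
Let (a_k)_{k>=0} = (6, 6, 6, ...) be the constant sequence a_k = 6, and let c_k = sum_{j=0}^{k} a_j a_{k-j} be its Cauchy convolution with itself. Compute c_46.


Since a_j = 6 for all j >= 0, the convolution sum becomes
c_k = sum_{j=0}^{k} 6 * 6 = 36 * (k + 1).
Equivalently, the generating function of (a_k) is 6/(1 - x) and its square is 36/(1 - x)^2 = sum_{k>=0} 36(k + 1) x^k.
For k = 46: 36 * 47 = 1692.

1692


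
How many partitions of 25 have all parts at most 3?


Using the generating function (1-x)^(-1)(1-x^2)^(-1)(1-x^3)^(-1),
the coefficient of x^25 counts these restricted partitions.
Result = 65

65


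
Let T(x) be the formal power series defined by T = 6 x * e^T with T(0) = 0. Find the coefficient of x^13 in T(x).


Apply the Lagrange inversion formula: if T = 6 x * phi(T) with phi(t) = e^t, then
[x^n] T = 6^n * (1/n) [t^(n-1)] phi(t)^n = 6^n * (1/n) [t^(n-1)] e^(n t) = 6^n * (1/n) * n^(n-1) / (n-1)! = 6^n * n^(n-1) / n!.
When c = 1 this is the Cayley count of rooted labeled trees on n vertices, divided by n!.
For n = 13: 6^13 * 13^12 / 13! = 13060694016 * 23298085122481/6227020800 = 94066914762214056/1925.

94066914762214056/1925


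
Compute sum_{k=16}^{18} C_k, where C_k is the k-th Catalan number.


C_16 through C_18: 35357670, 129644790, 477638700
Sum = 35357670 + 129644790 + 477638700
= 642641160

642641160


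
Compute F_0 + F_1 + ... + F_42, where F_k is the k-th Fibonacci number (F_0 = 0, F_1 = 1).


Use the identity sum_{k=0}^{N} F_k = F_{N+2} - 1 (which follows from F_{k+2} - F_{k+1} = F_k). Then
sum_{k=0}^{42} F_k = (F_{44} - 1) - (F_{1} - 1) = F_{44} - F_{1}.
Computing: F_{44} = 701408733, F_{1} = 1, so
Sum = 701408733 - 1 = 701408732.

701408732


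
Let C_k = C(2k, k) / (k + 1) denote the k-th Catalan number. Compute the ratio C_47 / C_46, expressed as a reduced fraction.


Using C_k = (2k)! / (k! (k+1)!), the ratio C_{k+1}/C_k simplifies to
C_{k+1}/C_k = [(2k+2)! / ((k+1)! (k+2)!)] * [k! (k+1)! / (2k)!]
 = (2k+2)(2k+1) / ((k+1)(k+2)) = 2(2k+1) / (k+2).
For k = 46: 2(2*46 + 1) / (46 + 2) = 186/48 = 31/8.

31/8


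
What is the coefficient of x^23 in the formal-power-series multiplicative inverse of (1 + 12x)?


The inverse is 1/(1 + 12x). Apply the geometric identity 1/(1 - y) = sum_{k>=0} y^k with y = -12x:
1/(1 + 12x) = sum_{k>=0} (-12)^k x^k.
So the coefficient of x^23 is (-12)^23 = -6624737266949237011120128.

-6624737266949237011120128


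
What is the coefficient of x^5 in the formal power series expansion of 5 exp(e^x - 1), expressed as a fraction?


exp(e^x - 1) is the exponential generating function for the Bell numbers Bell_k: exp(e^x - 1) = sum_{k>=0} Bell_k x^k / k!.
So the coefficient of x^5 in 5 exp(e^x - 1) is 5 Bell_5 / 5!.
Computing: Bell_5 = 52 and 5! = 120, giving
5 * 52/120 = 13/6.

13/6


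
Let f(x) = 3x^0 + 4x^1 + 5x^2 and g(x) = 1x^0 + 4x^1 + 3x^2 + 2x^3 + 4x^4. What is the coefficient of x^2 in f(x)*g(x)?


Cauchy product at x^2:
3*3 + 4*4 + 5*1
= 30

30


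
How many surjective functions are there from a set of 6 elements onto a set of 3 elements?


By inclusion-exclusion on which target elements are missed, the number of surjections from an n-set onto a k-set is
surj(n, k) = sum_{j=0}^{k} (-1)^j C(k, j) (k - j)^n.
Equivalently surj(n, k) = k! * S(n, k), where S(n, k) is the Stirling number of the second kind.
For n = 6, k = 3:
S(6, 3) = 90, so
surj = 3! * 90 = 6 * 90 = 540.

540


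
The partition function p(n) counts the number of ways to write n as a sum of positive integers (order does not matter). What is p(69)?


Using the generating function prod_{k>=1} 1/(1-x^k), we compute p(69).
By dynamic programming over parts 1 through 69:
p(69) = 3554345

3554345


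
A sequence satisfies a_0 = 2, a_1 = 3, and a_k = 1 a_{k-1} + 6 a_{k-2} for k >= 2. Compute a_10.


The characteristic equation is t^2 - 1 t - 6 = 0, with roots r_1 = 3 and r_2 = -2 (so c_1 = r_1 + r_2, c_2 = -r_1 r_2 as required).
One can use the closed form a_n = A r_1^n + B r_2^n, but direct iteration is more reliable:
a_0 = 2, a_1 = 3, a_2 = 15, a_3 = 33, a_4 = 123, a_5 = 321, a_6 = 1059, a_7 = 2985, a_8 = 9339, a_9 = 27249, a_10 = 83283.
So a_10 = 83283.

83283


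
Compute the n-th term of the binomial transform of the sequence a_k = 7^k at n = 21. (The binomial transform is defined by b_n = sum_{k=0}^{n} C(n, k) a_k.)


With a_k = 7^k, b_n = sum_{k=0}^{n} C(n, k) 7^k = (1 + 7)^n by the binomial theorem.
For n = 21: (1 + 7)^21 = 8^21 = 9223372036854775808.

9223372036854775808


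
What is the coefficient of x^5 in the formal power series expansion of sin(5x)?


The Maclaurin series is sin(t) = sum_{k>=0} (-1)^k t^(2k+1) / (2k+1)!, so substituting t = 5x, only odd powers of x are nonzero, with coefficient of x^(2k+1) equal to (-1)^k 5^(2k+1) / (2k+1)!.
Write 5 = 2*2 + 1, giving the coefficient (-1)^2 * 5^5 / 5! = 3125/120 = 625/24.

625/24


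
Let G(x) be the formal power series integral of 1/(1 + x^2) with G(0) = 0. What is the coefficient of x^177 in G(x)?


1/(1 + x^2) = sum_{j>=0} (-1)^j x^(2j). Integrating termwise with G(0) = 0:
G(x) = sum_{j>=0} (-1)^j x^(2j+1) / (2j+1) = arctan(x).
Only odd powers are nonzero. For x^177 write 177 = 2*88 + 1, giving
(-1)^88 / 177 = 1/177 = 1/177.

1/177


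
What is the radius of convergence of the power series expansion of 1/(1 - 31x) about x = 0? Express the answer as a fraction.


Expanding 1/(1 - 31x) = sum_{k>=0} 31^k x^k, the series converges when |31x| < 1, i.e., |x| < 1/31.
So the radius of convergence is 1/31 = 1/31.

1/31


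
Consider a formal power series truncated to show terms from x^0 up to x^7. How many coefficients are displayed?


From x^0 to x^7 inclusive, the count is 7 - 0 + 1 = 8.

8


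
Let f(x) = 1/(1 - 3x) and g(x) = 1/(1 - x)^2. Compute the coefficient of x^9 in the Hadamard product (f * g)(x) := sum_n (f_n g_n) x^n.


f has coefficients f_k = 3^k. For g = 1/(1 - x)^2 the coefficient is g_k = C(k + 1, 1) = k + 1. The Hadamard coefficient is (f * g)_k = 3^k * (k + 1).
For k = 9: 3^9 * 10 = 19683 * 10 = 196830.

196830


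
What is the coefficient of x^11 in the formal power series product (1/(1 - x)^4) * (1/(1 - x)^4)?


Combine the factors: (1/(1 - x)^4) * (1/(1 - x)^4) = 1/(1 - x)^8.
Then use 1/(1 - x)^r = sum_{k>=0} C(k + r - 1, r - 1) x^k with r = 8 and k = 11:
C(18, 7) = 31824.

31824


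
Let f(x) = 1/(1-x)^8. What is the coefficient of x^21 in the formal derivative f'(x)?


Differentiate: d/dx [ 1/(1-x)^r ] = r / (1-x)^(r+1).
Here r = 8, so f'(x) = 8 / (1-x)^9.
The expansion of 1/(1-x)^(r+1) has coefficient of x^n equal to C(n+r, r).
So the coefficient of x^21 in f'(x) is
8 * C(29, 8) = 8 * 4292145 = 34337160

34337160


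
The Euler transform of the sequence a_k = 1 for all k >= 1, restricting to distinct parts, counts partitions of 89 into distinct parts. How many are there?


Partitions of 89 into distinct parts can be computed via generating function.
Product (1+x)(1+x^2)(1+x^3)...
The coefficient of x^89 = 173682

173682


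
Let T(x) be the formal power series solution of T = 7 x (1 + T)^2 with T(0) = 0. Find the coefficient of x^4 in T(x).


Apply the Lagrange inversion formula: if T = 7 x * phi(T) with phi(t) = (1 + t)^2, then [x^n] T = 7^n * (1/n) [t^(n-1)] phi(t)^n = 7^n * (1/n) [t^(n-1)] (1 + t)^(2n) = 7^n * (1/n) C(2n, n-1).
Using the identity C(2n, n-1) = C(2n, n) * n / (n+1), the unscaled factor equals C(2n, n) / (n+1) = C_n, the n-th Catalan number.
For n = 4: C_4 = C(8, 4) / 5 = 70/5 = 14.
With the 7^4 = 2401 factor, the coefficient is 2401 * 14 = 33614.

33614


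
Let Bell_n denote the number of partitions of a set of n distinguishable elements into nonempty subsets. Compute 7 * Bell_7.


Bell_7 can be computed from the Bell triangle or from Dobinski's identity Bell_n = (1/e) * sum_{k>=0} k^n / k!.
Computing Bell_7 = 877.
Then 7 * 877 = 6139.

6139


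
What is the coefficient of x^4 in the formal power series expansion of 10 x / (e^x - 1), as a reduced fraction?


The exponential generating function for Bernoulli numbers is
x / (e^x - 1) = sum_{k>=0} B_k x^k / k!.
So the coefficient of x^4 in 10 x / (e^x - 1) is 10 B_4 / 4!.
Computing: B_4 = -1/30, 4! = 24, giving
10 * -1/30 / 24 = -1/72.

-1/72


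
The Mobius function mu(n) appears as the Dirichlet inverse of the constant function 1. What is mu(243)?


243 has a squared prime factor, so mu(243) = 0.
Factorization reveals a repeated prime.

0


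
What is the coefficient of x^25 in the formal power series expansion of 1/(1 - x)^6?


The negative binomial / multiset identity is
1/(1 - x)^r = sum_{k>=0} C(k + r - 1, r - 1) x^k.
Here r = 6 and k = 25, so the coefficient is
C(25 + 5, 5) = C(30, 5)
= 142506

142506


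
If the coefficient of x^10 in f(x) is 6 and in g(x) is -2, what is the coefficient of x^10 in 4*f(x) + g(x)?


Scalar multiplication scales coefficients: 4 * 6 = 24.
Then add the g coefficient: 24 + -2
= 22

22


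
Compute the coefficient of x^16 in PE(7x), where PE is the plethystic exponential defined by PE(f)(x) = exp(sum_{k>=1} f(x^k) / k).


With f(x) = 7x, the exponent is sum_{k>=1} 7 x^k / k = 7 * (-ln(1 - x)). Exponentiating:
PE(7x) = exp(-7 ln(1 - x)) = 1/(1 - x)^7.
By the negative binomial expansion, [x^n] 1/(1 - x)^7 = C(n + 6, 6).
For n = 16: C(22, 6) = 74613.

74613


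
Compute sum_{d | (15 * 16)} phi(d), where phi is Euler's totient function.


First, 15 * 16 = 240. One classical identity is sum_{d | n} phi(d) = n (each k in [1, n] has a unique gcd with n, and among the k's with gcd(k, n) = n/d there are phi(d) of them). So the sum equals 240. We also verify directly:
Divisors of 240: 1, 2, 3, 4, 5, 6, 8, 10, 12, 15, 16, 20, 24, 30, 40, 48, 60, 80, 120, 240.
phi values: 1, 1, 2, 2, 4, 2, 4, 4, 4, 8, 8, 8, 8, 8, 16, 16, 16, 32, 32, 64.
Sum = 240.

240


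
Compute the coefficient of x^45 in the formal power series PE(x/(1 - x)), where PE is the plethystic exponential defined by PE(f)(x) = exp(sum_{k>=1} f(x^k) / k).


For f(x) = x/(1 - x) we have
sum_{k>=1} f(x^k) / k = sum_{k>=1} (1/k) * x^k / (1 - x^k) = sum_{k, m >= 1} x^(k m) / k,
which after exponentiating simplifies to
PE(x/(1 - x)) = prod_{k>=1} 1 / (1 - x^k).
This is the generating function for the partition function p(n), so the coefficient of x^45 is p(45).
Computing p(45) by dynamic programming over parts 1, 2, ..., 45: p(45) = 89134.

89134


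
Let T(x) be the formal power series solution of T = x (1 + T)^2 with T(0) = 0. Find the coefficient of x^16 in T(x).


Apply the Lagrange inversion formula: if T = x * phi(T) with phi(t) = (1 + t)^2, then [x^n] T = (1/n) [t^(n-1)] phi(t)^n = (1/n) [t^(n-1)] (1 + t)^(2n) = (1/n) C(2n, n-1).
Using the identity C(2n, n-1) = C(2n, n) * n / (n+1), the unscaled factor equals C(2n, n) / (n+1) = C_n, the n-th Catalan number.
For n = 16: C_16 = C(32, 16) / 17 = 601080390/17 = 35357670 = 35357670.

35357670


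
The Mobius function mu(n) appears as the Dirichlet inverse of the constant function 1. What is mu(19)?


19 = 19 (all distinct primes).
mu(19) = (-1)^1 = -1

-1


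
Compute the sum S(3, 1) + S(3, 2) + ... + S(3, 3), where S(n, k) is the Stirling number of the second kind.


By definition, S(n, k) counts partitions of an n-set into exactly k nonempty blocks.
Computing row n = 3 for k = 1..3:
S(3, k): 1, 3, 1
Sum = 5. (This equals Bell_3 since the sum runs over all k.)

5


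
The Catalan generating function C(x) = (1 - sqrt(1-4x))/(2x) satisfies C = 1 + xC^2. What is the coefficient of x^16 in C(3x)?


Substituting x -> 3x scales the n-th coefficient by 3^n, so [x^16] C(3x) = 3^16 * C_16.
C_16 = C(2*16, 16)/(17) = 601080390/17 = 35357670.
So 3^16 * 35357670 = 43046721 * 35357670 = 1522031755700070.

1522031755700070


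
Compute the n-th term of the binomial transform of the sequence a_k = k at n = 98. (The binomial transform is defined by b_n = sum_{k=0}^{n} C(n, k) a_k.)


With a_k = k, b_n = sum_{k=0}^{n} C(n, k) k. Using k * C(n, k) = n * C(n-1, k-1) gives b_n = n * sum_{k>=1} C(n-1, k-1) = n * 2^(n-1).
For n = 98: 98 * 2^97 = 98 * 158456325028528675187087900672 = 15528719852795810168334614265856.

15528719852795810168334614265856


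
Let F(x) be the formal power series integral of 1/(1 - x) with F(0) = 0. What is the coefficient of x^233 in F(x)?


1/(1 - x) = sum_{k>=0} x^k. Integrating termwise and using F(0) = 0 gives
F(x) = sum_{k>=0} x^(k+1) / (k+1) = sum_{m>=1} x^m / m = -ln(1 - x).
So the coefficient of x^233 is 1/233 = 1/233.

1/233


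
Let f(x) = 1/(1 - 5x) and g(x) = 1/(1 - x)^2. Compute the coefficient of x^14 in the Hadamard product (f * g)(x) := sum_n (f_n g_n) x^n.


f has coefficients f_k = 5^k. For g = 1/(1 - x)^2 the coefficient is g_k = C(k + 1, 1) = k + 1. The Hadamard coefficient is (f * g)_k = 5^k * (k + 1).
For k = 14: 5^14 * 15 = 6103515625 * 15 = 91552734375.

91552734375


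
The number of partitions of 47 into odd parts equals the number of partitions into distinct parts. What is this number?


Computing partitions of 47 into odd parts (1, 3, 5, ...):
Using the generating function prod_{k>=0} 1/(1-x^(2k+1)),
the count is 2590

2590


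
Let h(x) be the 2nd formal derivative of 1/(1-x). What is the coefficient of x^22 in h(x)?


Differentiating 2 times: d^2/dx^2 [1/(1-x)] = 2!/(1-x)^3.
The expansion 1/(1-x)^3 = sum_{k>=0} C(k+2, 2) x^k, so the coefficient of x^n in 2!/(1-x)^3 is 2! * C(n+2, 2).
For n = 22: 2 * C(24, 2) = 2 * 276 = 552

552


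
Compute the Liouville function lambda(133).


The Liouville function is lambda(k) = (-1)^Omega(k), where Omega(k) counts the prime factors of k with multiplicity.
Factoring: 133 = 7 * 19, so Omega(133) = 2.
lambda(133) = (-1)^2 = 1.

1


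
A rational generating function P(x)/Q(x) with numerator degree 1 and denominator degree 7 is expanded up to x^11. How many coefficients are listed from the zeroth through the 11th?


Expanding up to x^11 gives the coefficients for x^0, x^1, ..., x^11.
That is 11 + 1 = 12 coefficients in total.

12


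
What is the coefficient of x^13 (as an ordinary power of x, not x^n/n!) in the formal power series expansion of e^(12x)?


The exponential series is e^y = sum_{k>=0} y^k / k!. Substituting y = 12x gives
e^(12x) = sum_{k>=0} 12^k x^k / k!.
So the coefficient of x^n is a^n/n! with a = 12, n = 13:
12^13 / 13! = 106993205379072/6227020800 = 429981696/25025

429981696/25025


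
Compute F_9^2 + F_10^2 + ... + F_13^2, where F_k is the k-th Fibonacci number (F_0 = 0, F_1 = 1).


There is a standard identity sum_{k=0}^{N} F_k^2 = F_N * F_{N+1} (proved inductively from the telescoping relation F_k^2 = F_k F_{k+1} - F_{k-1} F_k). Then
sum_{k=9}^{13} F_k^2 = F_13 F_14 - F_8 F_9.
Computing: F_13 = 233, F_14 = 377, F_8 = 21, F_9 = 34.
Sum = 233 * 377 - 21 * 34 = 87127.

87127


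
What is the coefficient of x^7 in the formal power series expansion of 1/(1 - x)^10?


The negative binomial / multiset identity is
1/(1 - x)^r = sum_{k>=0} C(k + r - 1, r - 1) x^k.
Here r = 10 and k = 7, so the coefficient is
C(7 + 9, 9) = C(16, 9)
= 11440

11440


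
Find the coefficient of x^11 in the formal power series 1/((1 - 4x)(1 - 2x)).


By partial fractions or Cauchy convolution:
The coefficient equals sum_{k=0}^{11} 4^k * 2^(11-k).
= 8386560

8386560


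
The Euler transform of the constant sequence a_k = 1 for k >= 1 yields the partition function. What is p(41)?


The Euler transform converts the sequence a_k = 1 into the number of integer partitions.
Using the recurrence or dynamic programming:
p(41) = 44583

44583


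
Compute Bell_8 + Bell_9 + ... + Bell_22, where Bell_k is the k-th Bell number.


Recall Bell_k counts set partitions of a k-set (with Bell_0 = 1 by convention).
Bell_8 through Bell_22: 4140, 21147, 115975, 678570, 4213597, 27644437, 190899322, 1382958545, 10480142147, 82864869804, 682076806159, 5832742205057, 51724158235372, 474869816156751, 4506715738447323
Sum = 4140 + 21147 + 115975 + 678570 + 4213597 + 27644437 + 190899322 + 1382958545 + 10480142147 + 82864869804 + 682076806159 + 5832742205057 + 51724158235372 + 474869816156751 + 4506715738447323 = 5039919483398346.

5039919483398346


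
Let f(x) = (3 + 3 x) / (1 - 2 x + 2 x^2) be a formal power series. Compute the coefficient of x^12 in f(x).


Write f(x) = sum_{k>=0} a_k x^k. Multiplying both sides by 1 - 2 x + 2 x^2 gives
(1 - 2 x + 2 x^2) sum_{k>=0} a_k x^k = 3 + 3 x.
Matching coefficients:
 x^0: a_0 = 3
 x^1: a_1 - 2 a_0 = 3  =>  a_1 = 2*3 + 3 = 9
 x^k (k >= 2): a_k = 2 a_{k-1} - 2 a_{k-2}.
Iterating: a_2 = 12, a_3 = 6, a_4 = -12, a_5 = -36, a_6 = -48, a_7 = -24, a_8 = 48, a_9 = 144, a_10 = 192, a_11 = 96, a_12 = -192.
So the coefficient of x^12 is -192.

-192


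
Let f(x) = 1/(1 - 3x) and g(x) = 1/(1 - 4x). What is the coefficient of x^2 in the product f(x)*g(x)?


The coefficient of x^n in f*g is the Cauchy product: sum_{k=0}^{n} a^k * b^(n-k).
With a=3, b=4, n=2:
sum_{k=0}^{2} 3^k * 4^(2-k)
= 37

37


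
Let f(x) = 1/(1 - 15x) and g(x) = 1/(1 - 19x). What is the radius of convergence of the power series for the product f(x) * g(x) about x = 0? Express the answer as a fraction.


The radius of 1/(1 - 15x) is 1/15 (nearest singularity at x = 1/15), and the radius of 1/(1 - 19x) is 1/19.
The product f(x)*g(x) = 1/((1 - 15x)(1 - 19x)) has singularities at both 1/15 and 1/19, so its radius of convergence is the distance to the nearest one:
min(1/15, 1/19) = 1/19.

1/19


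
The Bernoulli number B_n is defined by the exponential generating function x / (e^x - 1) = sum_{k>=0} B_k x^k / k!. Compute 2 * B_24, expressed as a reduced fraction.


Bernoulli numbers can also be computed recursively via B_0 = 1 and sum_{j=0}^{m} C(m+1, j) B_j = 0 for m >= 1. Odd-index Bernoulli numbers vanish for k >= 3.
Computing B_24 = -236364091/2730, so 2 * B_24 = 2 * -236364091/2730 = -236364091/1365.

-236364091/1365


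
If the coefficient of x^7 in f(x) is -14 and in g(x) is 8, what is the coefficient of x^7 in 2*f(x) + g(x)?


Scalar multiplication scales coefficients: 2 * -14 = -28.
Then add the g coefficient: -28 + 8
= -20

-20


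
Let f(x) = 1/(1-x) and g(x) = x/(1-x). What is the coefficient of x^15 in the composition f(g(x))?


First simplify the composition: f(g(x)) = 1/(1 - x/(1-x)) = (1-x)/((1-x) - x) = (1-x)/(1-2x).
Now extract the coefficient. Write (1-x)/(1-2x) = 1/(1-2x) - x/(1-2x).
The coefficient of x^n in 1/(1-2x) is 2^n, and in x/(1-2x) is 2^(n-1) (for n >= 1).
So the coefficient of x^15 is 2^15 - 2^14 = 32768 - 16384 = 16384.

16384


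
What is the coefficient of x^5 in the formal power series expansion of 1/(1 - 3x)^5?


The general identity 1/(1 - c x)^r = sum_{k>=0} c^k C(k + r - 1, r - 1) x^k follows by substituting y = c x into 1/(1 - y)^r = sum_{k>=0} C(k + r - 1, r - 1) y^k.
For c = 3, r = 5, k = 5:
3^5 * C(9, 4) = 243 * 126 = 30618.

30618


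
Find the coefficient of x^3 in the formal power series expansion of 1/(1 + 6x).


Write 1/(1 + c x) = 1/(1 - (-c) x) and apply the geometric-series identity
1/(1 - y) = sum_{k>=0} y^k to get 1/(1 + c x) = sum_{k>=0} (-c)^k x^k.
So the coefficient of x^k is (-c)^k = (-1)^k * c^k.
Here c = 6 and k = 3:
(-6)^3 = -1 * 216 = -216

-216


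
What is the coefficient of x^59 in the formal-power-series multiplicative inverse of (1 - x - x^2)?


Let the inverse be f(x) = sum_{k>=0} a_k x^k. From f(x) * (1 - x - x^2) = 1 and matching coefficients:
 x^0: a_0 = 1.
 x^1: a_1 - a_0 = 0, so a_1 = 1.
 x^k (k >= 2): a_k - a_{k-1} - a_{k-2} = 0, i.e. a_k = a_{k-1} + a_{k-2}.
This is the Fibonacci-type recurrence shifted so that a_0 = a_1 = 1.
Iterating: a_0=1, a_1=1, a_2=2, a_3=3, a_4=5, a_5=8, a_6=13, a_7=21, a_8=34, a_9=55, ...
a_59 = 1548008755920.

1548008755920


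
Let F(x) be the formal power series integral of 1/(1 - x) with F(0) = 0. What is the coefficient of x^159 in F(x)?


1/(1 - x) = sum_{k>=0} x^k. Integrating termwise and using F(0) = 0 gives
F(x) = sum_{k>=0} x^(k+1) / (k+1) = sum_{m>=1} x^m / m = -ln(1 - x).
So the coefficient of x^159 is 1/159 = 1/159.

1/159


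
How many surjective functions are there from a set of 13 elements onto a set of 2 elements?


By inclusion-exclusion on which target elements are missed, the number of surjections from an n-set onto a k-set is
surj(n, k) = sum_{j=0}^{k} (-1)^j C(k, j) (k - j)^n.
Equivalently surj(n, k) = k! * S(n, k), where S(n, k) is the Stirling number of the second kind.
For n = 13, k = 2:
S(13, 2) = 4095, so
surj = 2! * 4095 = 2 * 4095 = 8190.

8190


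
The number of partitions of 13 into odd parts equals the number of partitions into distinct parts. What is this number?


Computing partitions of 13 into odd parts (1, 3, 5, ...):
Using the generating function prod_{k>=0} 1/(1-x^(2k+1)),
the count is 18

18


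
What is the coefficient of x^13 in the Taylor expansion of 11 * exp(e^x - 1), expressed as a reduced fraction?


exp(e^x - 1) = sum_{k>=0} Bell_k x^k / k!, where Bell_k is the k-th Bell number.
So the coefficient of x^13 is 11 * Bell_13 / 13!.
Computing: Bell_13 = 27644437 and 13! = 6227020800, giving
11 * 27644437/6227020800 = 27644437/566092800.

27644437/566092800


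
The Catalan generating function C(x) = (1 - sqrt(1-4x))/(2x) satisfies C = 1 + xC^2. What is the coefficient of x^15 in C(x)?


Substituting x -> x scales the n-th coefficient by 1, so [x^15] C(x) = C_15.
C_15 = C(2*15, 15)/(16) = 155117520/16 = 9694845.
= 9694845.

9694845


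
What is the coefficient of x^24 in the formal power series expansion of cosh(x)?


The Maclaurin series is cosh(t) = sum_{m>=0} t^(2m) / (2m)!, so substituting t = x, only even powers of x are nonzero, with coefficient of x^(2m) equal to 1 / (2m)!.
For x^24 the coefficient is 1/24! = 1/620448401733239439360000 = 1/620448401733239439360000.

1/620448401733239439360000


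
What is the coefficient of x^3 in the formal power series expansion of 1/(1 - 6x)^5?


The general identity 1/(1 - c x)^r = sum_{k>=0} c^k C(k + r - 1, r - 1) x^k follows by substituting y = c x into 1/(1 - y)^r = sum_{k>=0} C(k + r - 1, r - 1) y^k.
For c = 6, r = 5, k = 3:
6^3 * C(7, 4) = 216 * 35 = 7560.

7560


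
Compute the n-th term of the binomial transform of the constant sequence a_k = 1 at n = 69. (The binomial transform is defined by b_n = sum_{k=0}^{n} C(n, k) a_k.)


With a_k = 1 for all k, b_n = sum_{k=0}^{n} C(n, k) = 2^n by the binomial theorem.
For n = 69: 2^69 = 590295810358705651712.

590295810358705651712


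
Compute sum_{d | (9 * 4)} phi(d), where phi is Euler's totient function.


First, 9 * 4 = 36. One classical identity is sum_{d | n} phi(d) = n (each k in [1, n] has a unique gcd with n, and among the k's with gcd(k, n) = n/d there are phi(d) of them). So the sum equals 36. We also verify directly:
Divisors of 36: 1, 2, 3, 4, 6, 9, 12, 18, 36.
phi values: 1, 1, 2, 2, 2, 6, 4, 6, 12.
Sum = 36.

36


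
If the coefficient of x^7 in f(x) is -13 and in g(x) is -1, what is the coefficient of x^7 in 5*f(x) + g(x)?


Scalar multiplication scales coefficients: 5 * -13 = -65.
Then add the g coefficient: -65 + -1
= -66

-66


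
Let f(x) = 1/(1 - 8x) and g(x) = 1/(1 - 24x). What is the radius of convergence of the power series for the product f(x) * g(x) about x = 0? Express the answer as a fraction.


The radius of 1/(1 - 8x) is 1/8 (nearest singularity at x = 1/8), and the radius of 1/(1 - 24x) is 1/24.
The product f(x)*g(x) = 1/((1 - 8x)(1 - 24x)) has singularities at both 1/8 and 1/24, so its radius of convergence is the distance to the nearest one:
min(1/8, 1/24) = 1/24.

1/24


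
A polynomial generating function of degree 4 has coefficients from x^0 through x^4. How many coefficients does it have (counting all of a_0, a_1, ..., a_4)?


A polynomial of degree 4 takes the form a_0 + a_1 x + ... + a_4 x^4.
The number of coefficients is 4 + 1 = 5.

5


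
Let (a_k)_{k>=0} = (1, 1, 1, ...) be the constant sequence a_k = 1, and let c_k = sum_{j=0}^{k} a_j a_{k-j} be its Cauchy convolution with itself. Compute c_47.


Since a_j = 1 for all j >= 0, the convolution sum becomes
c_k = sum_{j=0}^{k} 1 * 1 = 1 * (k + 1).
Equivalently, the generating function of (a_k) is 1/(1 - x) and its square is 1/(1 - x)^2 = sum_{k>=0} 1(k + 1) x^k.
For k = 47: 1 * 48 = 48.

48


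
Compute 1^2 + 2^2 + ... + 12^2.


This power sum has a closed form given by Faulhaber's formula
sum_{k=1}^{m} k^p = (1 / (p + 1)) * sum_{j=0}^{p} C(p + 1, j) B_j m^(p + 1 - j),
but for small m direct computation is fastest:
1 + 4 + 9 + 16 + 25 + 36 + 49 + 64 + 81 + 100 + 121 + 144 = 650.

650


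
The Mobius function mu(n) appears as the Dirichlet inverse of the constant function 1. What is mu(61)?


61 = 61 (all distinct primes).
mu(61) = (-1)^1 = -1

-1


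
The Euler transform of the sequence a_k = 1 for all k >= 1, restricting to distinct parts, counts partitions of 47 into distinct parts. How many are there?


Partitions of 47 into distinct parts can be computed via generating function.
Product (1+x)(1+x^2)(1+x^3)...
The coefficient of x^47 = 2590

2590


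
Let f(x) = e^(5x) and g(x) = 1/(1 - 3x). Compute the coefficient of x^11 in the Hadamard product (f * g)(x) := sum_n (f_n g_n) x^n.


Expanding: f_k = 5^k/k! (from e^(5x)) and g_k = 3^k (from 1/(1 - 3x)). So the Hadamard coefficient (f * g)_k = 5^k 3^k / k! = (15)^k / k!.
For k = 11: 15^11/11! = 8649755859375/39916800 = 4271484375/19712.

4271484375/19712


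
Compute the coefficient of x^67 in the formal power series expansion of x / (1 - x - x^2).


Let f(x) = sum_{k>=0} a_k x^k. Multiplying f(x) * (1 - x - x^2) = x and matching coefficients gives a_0 = 0, a_1 = 1, and a_k = a_{k-1} + a_{k-2} for k >= 2. These are the Fibonacci numbers F_k.
Iterating from F_0 = 0, F_1 = 1:
F_0=0, F_1=1, F_2=1, F_3=2, F_4=3, F_5=5, F_6=8, F_7=13, F_8=21, F_9=34, ...
F_67 = 44945570212853.

44945570212853


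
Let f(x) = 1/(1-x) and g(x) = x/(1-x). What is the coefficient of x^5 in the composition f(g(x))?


First simplify the composition: f(g(x)) = 1/(1 - x/(1-x)) = (1-x)/((1-x) - x) = (1-x)/(1-2x).
Now extract the coefficient. Write (1-x)/(1-2x) = 1/(1-2x) - x/(1-2x).
The coefficient of x^n in 1/(1-2x) is 2^n, and in x/(1-2x) is 2^(n-1) (for n >= 1).
So the coefficient of x^5 is 2^5 - 2^4 = 32 - 16 = 16.

16


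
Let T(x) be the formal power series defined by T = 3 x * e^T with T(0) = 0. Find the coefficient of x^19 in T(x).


Apply the Lagrange inversion formula: if T = 3 x * phi(T) with phi(t) = e^t, then
[x^n] T = 3^n * (1/n) [t^(n-1)] phi(t)^n = 3^n * (1/n) [t^(n-1)] e^(n t) = 3^n * (1/n) * n^(n-1) / (n-1)! = 3^n * n^(n-1) / n!.
When c = 1 this is the Cayley count of rooted labeled trees on n vertices, divided by n!.
For n = 19: 3^19 * 19^18 / 19! = 1162261467 * 104127350297911241532841/121645100408832000 = 970834090696004352832536033/975822848000.

970834090696004352832536033/975822848000


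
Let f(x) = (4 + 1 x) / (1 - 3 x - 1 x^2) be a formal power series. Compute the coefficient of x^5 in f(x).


Write f(x) = sum_{k>=0} a_k x^k. Multiplying both sides by 1 - 3 x - 1 x^2 gives
(1 - 3 x - 1 x^2) sum_{k>=0} a_k x^k = 4 + 1 x.
Matching coefficients:
 x^0: a_0 = 4
 x^1: a_1 - 3 a_0 = 1  =>  a_1 = 3*4 + 1 = 13
 x^k (k >= 2): a_k = 3 a_{k-1} + 1 a_{k-2}.
Iterating: a_2 = 43, a_3 = 142, a_4 = 469, a_5 = 1549.
So the coefficient of x^5 is 1549.

1549


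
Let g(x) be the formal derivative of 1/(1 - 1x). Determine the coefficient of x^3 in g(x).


Differentiate termwise: d/dx sum_{k>=0} 1^k x^k = sum_{k>=1} k 1^k x^(k-1) = sum_{j>=0} (j+1) 1^(j+1) x^j.
Equivalently, d/dx [1/(1 - 1x)] = 1/(1 - 1x)^2.
For j = 3: 4 * 1^4 = 4 * 1 = 4.

4


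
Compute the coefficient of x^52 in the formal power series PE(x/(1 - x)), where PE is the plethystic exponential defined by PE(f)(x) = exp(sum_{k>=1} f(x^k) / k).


For f(x) = x/(1 - x) we have
sum_{k>=1} f(x^k) / k = sum_{k>=1} (1/k) * x^k / (1 - x^k) = sum_{k, m >= 1} x^(k m) / k,
which after exponentiating simplifies to
PE(x/(1 - x)) = prod_{k>=1} 1 / (1 - x^k).
This is the generating function for the partition function p(n), so the coefficient of x^52 is p(52).
Computing p(52) by dynamic programming over parts 1, 2, ..., 52: p(52) = 281589.

281589


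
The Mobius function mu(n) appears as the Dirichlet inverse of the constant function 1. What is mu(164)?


164 has a squared prime factor, so mu(164) = 0.
Factorization reveals a repeated prime.

0


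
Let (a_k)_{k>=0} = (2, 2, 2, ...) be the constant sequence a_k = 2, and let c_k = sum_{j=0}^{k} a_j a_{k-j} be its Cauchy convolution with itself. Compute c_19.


Since a_j = 2 for all j >= 0, the convolution sum becomes
c_k = sum_{j=0}^{k} 2 * 2 = 4 * (k + 1).
Equivalently, the generating function of (a_k) is 2/(1 - x) and its square is 4/(1 - x)^2 = sum_{k>=0} 4(k + 1) x^k.
For k = 19: 4 * 20 = 80.

80


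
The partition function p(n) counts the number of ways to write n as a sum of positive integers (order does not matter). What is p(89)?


Using the generating function prod_{k>=1} 1/(1-x^k), we compute p(89).
By dynamic programming over parts 1 through 89:
p(89) = 49995925

49995925


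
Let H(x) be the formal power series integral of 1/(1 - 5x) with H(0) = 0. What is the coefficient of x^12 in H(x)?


1/(1 - 5x) = sum_{k>=0} 5^k x^k. Integrating termwise with H(0) = 0:
H(x) = sum_{k>=0} 5^k x^(k+1) / (k+1) = sum_{m>=1} 5^(m-1) x^m / m.
For m = 12: 5^11/12 = 48828125/12 = 48828125/12.

48828125/12


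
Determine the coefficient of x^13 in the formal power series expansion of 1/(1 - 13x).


The geometric series identity gives 1/(1 - c x) = sum_{k>=0} c^k x^k, so the coefficient of x^k is c^k.
Here c = 13 and k = 13.
Computing: 13^13 = 302875106592253

302875106592253


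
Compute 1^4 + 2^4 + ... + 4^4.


This power sum has a closed form given by Faulhaber's formula
sum_{k=1}^{m} k^p = (1 / (p + 1)) * sum_{j=0}^{p} C(p + 1, j) B_j m^(p + 1 - j),
but for small m direct computation is fastest:
1 + 16 + 81 + 256 = 354.

354


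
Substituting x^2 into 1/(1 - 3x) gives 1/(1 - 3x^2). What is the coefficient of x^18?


The coefficient of x^(2m) in 1/(1 - 3x^2) is 3^m.
With n = 18 = 2*9, the coefficient is 3^9 = 19683.

19683


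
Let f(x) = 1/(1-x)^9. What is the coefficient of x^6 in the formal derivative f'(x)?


Differentiate: d/dx [ 1/(1-x)^r ] = r / (1-x)^(r+1).
Here r = 9, so f'(x) = 9 / (1-x)^10.
The expansion of 1/(1-x)^(r+1) has coefficient of x^n equal to C(n+r, r).
So the coefficient of x^6 in f'(x) is
9 * C(15, 9) = 9 * 5005 = 45045

45045


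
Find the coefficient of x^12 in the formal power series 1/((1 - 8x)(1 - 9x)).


By partial fractions or Cauchy convolution:
The coefficient equals sum_{k=0}^{12} 8^k * 9^(12-k).
= 1992110014441

1992110014441


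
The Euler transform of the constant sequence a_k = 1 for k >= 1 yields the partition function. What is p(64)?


The Euler transform converts the sequence a_k = 1 into the number of integer partitions.
Using the recurrence or dynamic programming:
p(64) = 1741630

1741630


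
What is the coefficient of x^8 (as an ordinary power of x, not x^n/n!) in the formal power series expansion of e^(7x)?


The exponential series is e^y = sum_{k>=0} y^k / k!. Substituting y = 7x gives
e^(7x) = sum_{k>=0} 7^k x^k / k!.
So the coefficient of x^n is a^n/n! with a = 7, n = 8:
7^8 / 8! = 5764801/40320 = 823543/5760

823543/5760


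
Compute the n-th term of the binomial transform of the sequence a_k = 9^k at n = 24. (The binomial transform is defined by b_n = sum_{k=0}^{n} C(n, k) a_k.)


With a_k = 9^k, b_n = sum_{k=0}^{n} C(n, k) 9^k = (1 + 9)^n by the binomial theorem.
For n = 24: (1 + 9)^24 = 10^24 = 1000000000000000000000000.

1000000000000000000000000


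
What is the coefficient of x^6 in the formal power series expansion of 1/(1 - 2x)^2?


The general identity 1/(1 - c x)^r = sum_{k>=0} c^k C(k + r - 1, r - 1) x^k follows by substituting y = c x into 1/(1 - y)^r = sum_{k>=0} C(k + r - 1, r - 1) y^k.
For c = 2, r = 2, k = 6:
2^6 * C(7, 1) = 64 * 7 = 448.

448


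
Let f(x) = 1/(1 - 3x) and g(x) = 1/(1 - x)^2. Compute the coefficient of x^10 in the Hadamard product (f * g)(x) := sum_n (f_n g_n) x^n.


f has coefficients f_k = 3^k. For g = 1/(1 - x)^2 the coefficient is g_k = C(k + 1, 1) = k + 1. The Hadamard coefficient is (f * g)_k = 3^k * (k + 1).
For k = 10: 3^10 * 11 = 59049 * 11 = 649539.

649539


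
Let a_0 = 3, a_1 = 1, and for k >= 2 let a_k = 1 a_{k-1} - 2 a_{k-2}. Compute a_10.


Iterating the recurrence forward:
a_0 = 3
a_1 = 1
a_2 = 1*1 - 2*3 = -5
a_3 = 1*-5 - 2*1 = -7
a_4 = 1*-7 - 2*-5 = 3
a_5 = 1*3 - 2*-7 = 17
a_6 = 1*17 - 2*3 = 11
a_7 = 1*11 - 2*17 = -23
a_8 = 1*-23 - 2*11 = -45
a_9 = 1*-45 - 2*-23 = 1
a_10 = 1*1 - 2*-45 = 91
So a_10 = 91.

91


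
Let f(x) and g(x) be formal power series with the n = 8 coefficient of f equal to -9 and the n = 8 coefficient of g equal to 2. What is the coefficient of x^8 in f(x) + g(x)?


Addition of formal power series is termwise.
The coefficient of x^8 in f + g = -9 + 2
= -7

-7


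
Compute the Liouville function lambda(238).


The Liouville function is lambda(k) = (-1)^Omega(k), where Omega(k) counts the prime factors of k with multiplicity.
Factoring: 238 = 2 * 7 * 17, so Omega(238) = 3.
lambda(238) = (-1)^3 = -1.

-1


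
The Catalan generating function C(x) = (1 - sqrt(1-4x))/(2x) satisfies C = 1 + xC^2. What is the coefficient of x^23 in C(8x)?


Substituting x -> 8x scales the n-th coefficient by 8^n, so [x^23] C(8x) = 8^23 * C_23.
C_23 = C(2*23, 23)/(24) = 8233430727600/24 = 343059613650.
So 8^23 * 343059613650 = 590295810358705651712 * 343059613650 = 202506652640871228790390181068800.

202506652640871228790390181068800


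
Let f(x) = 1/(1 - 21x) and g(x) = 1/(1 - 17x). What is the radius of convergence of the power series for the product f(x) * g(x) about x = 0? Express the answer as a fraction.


The radius of 1/(1 - 21x) is 1/21 (nearest singularity at x = 1/21), and the radius of 1/(1 - 17x) is 1/17.
The product f(x)*g(x) = 1/((1 - 21x)(1 - 17x)) has singularities at both 1/21 and 1/17, so its radius of convergence is the distance to the nearest one:
min(1/21, 1/17) = 1/21.

1/21


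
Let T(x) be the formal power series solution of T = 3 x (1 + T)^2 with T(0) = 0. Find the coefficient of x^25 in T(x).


Apply the Lagrange inversion formula: if T = 3 x * phi(T) with phi(t) = (1 + t)^2, then [x^n] T = 3^n * (1/n) [t^(n-1)] phi(t)^n = 3^n * (1/n) [t^(n-1)] (1 + t)^(2n) = 3^n * (1/n) C(2n, n-1).
Using the identity C(2n, n-1) = C(2n, n) * n / (n+1), the unscaled factor equals C(2n, n) / (n+1) = C_n, the n-th Catalan number.
For n = 25: C_25 = C(50, 25) / 26 = 126410606437752/26 = 4861946401452.
With the 3^25 = 847288609443 factor, the coefficient is 847288609443 * 4861946401452 = 4119471805672662916111236.

4119471805672662916111236


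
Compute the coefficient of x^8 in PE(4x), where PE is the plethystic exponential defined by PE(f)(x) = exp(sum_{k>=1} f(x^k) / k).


With f(x) = 4x, the exponent is sum_{k>=1} 4 x^k / k = 4 * (-ln(1 - x)). Exponentiating:
PE(4x) = exp(-4 ln(1 - x)) = 1/(1 - x)^4.
By the negative binomial expansion, [x^n] 1/(1 - x)^4 = C(n + 3, 3).
For n = 8: C(11, 3) = 165.

165


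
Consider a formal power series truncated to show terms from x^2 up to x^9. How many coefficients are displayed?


From x^2 to x^9 inclusive, the count is 9 - 2 + 1 = 8.

8


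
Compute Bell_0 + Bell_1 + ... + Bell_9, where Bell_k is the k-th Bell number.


Recall Bell_k counts set partitions of a k-set (with Bell_0 = 1 by convention).
Bell_0 through Bell_9: 1, 1, 2, 5, 15, 52, 203, 877, 4140, 21147
Sum = 1 + 1 + 2 + 5 + 15 + 52 + 203 + 877 + 4140 + 21147 = 26443.

26443


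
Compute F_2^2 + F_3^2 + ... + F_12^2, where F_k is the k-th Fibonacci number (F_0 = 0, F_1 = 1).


There is a standard identity sum_{k=0}^{N} F_k^2 = F_N * F_{N+1} (proved inductively from the telescoping relation F_k^2 = F_k F_{k+1} - F_{k-1} F_k). Then
sum_{k=2}^{12} F_k^2 = F_12 F_13 - F_1 F_2.
Computing: F_12 = 144, F_13 = 233, F_1 = 1, F_2 = 1.
Sum = 144 * 233 - 1 * 1 = 33551.

33551


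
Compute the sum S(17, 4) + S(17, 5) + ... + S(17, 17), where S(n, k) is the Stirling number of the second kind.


By definition, S(n, k) counts partitions of an n-set into exactly k nonempty blocks.
Computing row n = 17 for k = 4..17:
S(17, k): 694337290, 5652751651, 17505749898, 25708104786, 20415995028, 9528822303, 2758334150, 512060978, 62022324, 4910178, 249900, 7820, 136, 1
Sum = 82843346443.

82843346443


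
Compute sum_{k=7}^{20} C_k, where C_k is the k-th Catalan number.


C_7 through C_20: 429, 1430, 4862, 16796, 58786, 208012, 742900, 2674440, 9694845, 35357670, 129644790, 477638700, 1767263190, 6564120420
Sum = 429 + 1430 + 4862 + 16796 + 58786 + 208012 + 742900 + 2674440 + 9694845 + 35357670 + 129644790 + 477638700 + 1767263190 + 6564120420
= 8987427270

8987427270
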